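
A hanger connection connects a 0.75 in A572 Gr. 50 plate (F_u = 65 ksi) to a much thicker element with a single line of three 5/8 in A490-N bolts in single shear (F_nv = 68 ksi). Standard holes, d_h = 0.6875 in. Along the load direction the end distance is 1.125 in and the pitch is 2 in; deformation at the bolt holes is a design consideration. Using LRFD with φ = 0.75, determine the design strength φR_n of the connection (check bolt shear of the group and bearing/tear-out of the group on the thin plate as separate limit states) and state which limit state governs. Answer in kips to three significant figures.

46.9 kips (bolt shear governs)

Bolt shear: A_b = π·0.625²/4 = 0.3068 in²; R_n = 68 × 0.3068 × 3 × 1 = 62.59 kips → 0.75 × 62.59 = 46.9 kips.
Bearing (1.2 l_c t F_u ≤ 2.4 d t F_u): upper limit = 2.4·0.625·0.75·65 = 73.12 kips.
  Edge l_c = 1.125 − 0.6875/2 = 0.7812 → r_n = 45.7 kips; interior l_c = 2 − 0.6875 = 1.312 → r_n = 73.12 kips.
  R_n,bearing = 1·45.7 + 2·73.12 = 192 kips → 0.75 × 192 = 144 kips.
Bolt shear governs: 46.9 kips.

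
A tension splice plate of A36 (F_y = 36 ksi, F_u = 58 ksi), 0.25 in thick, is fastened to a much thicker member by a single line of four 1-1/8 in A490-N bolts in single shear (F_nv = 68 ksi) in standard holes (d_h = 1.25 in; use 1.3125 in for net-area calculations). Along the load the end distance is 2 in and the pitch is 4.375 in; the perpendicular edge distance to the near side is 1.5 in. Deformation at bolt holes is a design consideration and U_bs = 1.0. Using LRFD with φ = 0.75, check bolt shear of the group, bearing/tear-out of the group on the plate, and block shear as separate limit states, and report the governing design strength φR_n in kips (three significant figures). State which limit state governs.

Bolt shear: A_b = π·1.125²/4 = 0.994 in²; R_n = 68 × 0.994 × 4 × 1 = 270.4 kips → 0.75 × 270.4 = 203 kips.
Bearing: edge l_c = 1.375, r_n = 23.92 kips; interior l_c = 3.125, r_n = 39.15 kips; R_n = 23.92 + 3·39.15 = 141.4 kips → 106 kips.
Block shear: A_gv = 3.781, A_nv = 2.633, A_nt = 0.2109 in²; R_n = min(0.6F_uA_nv, 0.6F_yA_gv) + U_bs·F_u·A_nt = 93.91 kips → 70.4 kips.
Block shear governs: 70.4 kips.

70.4 kips (block shear governs)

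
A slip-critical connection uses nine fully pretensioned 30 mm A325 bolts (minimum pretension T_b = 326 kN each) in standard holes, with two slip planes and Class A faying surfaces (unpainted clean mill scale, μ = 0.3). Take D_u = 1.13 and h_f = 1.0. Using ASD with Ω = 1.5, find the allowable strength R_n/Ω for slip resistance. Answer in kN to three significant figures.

1330 kN

R_n = μ · D_u · h_f · T_b · n_s · n_b = 0.3 × 1.13 × 1.0 × 326 × 2 × 9 = 1989 kN.
Allowable strength R_n/Ω = 1989 / 1.5 = 1330 kN.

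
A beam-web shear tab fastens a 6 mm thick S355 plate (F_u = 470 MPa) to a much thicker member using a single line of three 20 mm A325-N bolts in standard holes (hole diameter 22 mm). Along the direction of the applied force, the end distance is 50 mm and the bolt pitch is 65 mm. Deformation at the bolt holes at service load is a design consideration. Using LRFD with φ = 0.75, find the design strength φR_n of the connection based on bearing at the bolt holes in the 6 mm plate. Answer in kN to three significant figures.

302 kN

Per bolt r_n = 1.2 l_c t F_u ≤ 2.4 d t F_u; upper limit = 2.4 × 20 × 6 × 470 / 1000 = 135.4 kN.
Edge bolt: l_c = 50 − 22/2 = 39 mm → 1.2 × 39 × 6 × 470 / 1000 = 132 → r_n = 132 kN.
Interior bolts: l_c = 65 − 22 = 43 mm → 1.2 × 43 × 6 × 470 / 1000 = 145.5 → r_n = 135.4 kN.
R_n = 1 × 132 + 2 × 135.4 = 402.7 kN.
Design strength φR_n = 0.75 × 402.7 = 302 kN.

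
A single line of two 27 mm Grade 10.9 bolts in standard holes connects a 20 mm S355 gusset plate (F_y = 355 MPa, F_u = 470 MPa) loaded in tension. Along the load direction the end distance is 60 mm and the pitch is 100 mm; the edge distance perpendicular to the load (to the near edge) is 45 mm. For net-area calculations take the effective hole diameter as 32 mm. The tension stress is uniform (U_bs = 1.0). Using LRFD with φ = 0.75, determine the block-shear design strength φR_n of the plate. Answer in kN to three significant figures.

Shear plane L_v = 60 + 1·100 = 160 mm; A_gv = 160 × 20 = 3200 mm².
A_nv = (160 − 1.5·32) × 20 = 2240 mm².
A_nt = (45 − 0.5·32) × 20 = 580 mm².
0.6 F_u A_nv = 631.7 kN; 0.6 F_y A_gv = 681.6 kN → shear rupture governs the shear term.
R_n = 631.7 + 1.0 × 470 × 580 / 1000 = 904.3 kN.
Design strength φR_n = 0.75 × 904.3 = 678 kN.

678 kN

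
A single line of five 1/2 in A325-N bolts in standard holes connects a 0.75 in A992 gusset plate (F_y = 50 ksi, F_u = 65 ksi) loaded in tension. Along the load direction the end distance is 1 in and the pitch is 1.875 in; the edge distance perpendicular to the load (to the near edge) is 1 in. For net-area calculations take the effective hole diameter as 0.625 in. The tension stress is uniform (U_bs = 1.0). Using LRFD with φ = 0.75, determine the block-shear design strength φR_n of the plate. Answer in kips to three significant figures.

150 kips

Shear plane L_v = 1 + 4·1.875 = 8.5 in; A_gv = 8.5 × 0.75 = 6.375 in².
A_nv = (8.5 − 4.5·0.625) × 0.75 = 4.266 in².
A_nt = (1 − 0.5·0.625) × 0.75 = 0.5156 in².
0.6 F_u A_nv = 166.4 kips; 0.6 F_y A_gv = 191.2 kips → shear rupture governs the shear term.
R_n = 166.4 + 1.0 × 65 × 0.5156 = 199.9 kips.
Design strength φR_n = 0.75 × 199.9 = 150 kips.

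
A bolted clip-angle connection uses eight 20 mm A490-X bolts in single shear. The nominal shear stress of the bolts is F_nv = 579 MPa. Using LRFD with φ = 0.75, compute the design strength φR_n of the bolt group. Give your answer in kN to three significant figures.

1090 kN

A_b = π × 20² / 4 = 314.2 mm².
R_n = F_nv · A_b · n · n_s = 579 × 314.2 × 8 × 1 / 1000 = 1455 kN.
Design strength φR_n = 0.75 × 1455 = 1090 kN.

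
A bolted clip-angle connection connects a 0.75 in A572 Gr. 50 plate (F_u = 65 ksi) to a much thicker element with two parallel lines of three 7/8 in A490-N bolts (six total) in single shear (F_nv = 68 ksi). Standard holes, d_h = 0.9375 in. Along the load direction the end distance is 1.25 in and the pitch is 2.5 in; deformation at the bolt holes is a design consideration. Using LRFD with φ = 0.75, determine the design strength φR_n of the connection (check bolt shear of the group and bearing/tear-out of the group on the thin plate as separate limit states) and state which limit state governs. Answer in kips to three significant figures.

Bolt shear: A_b = π·0.875²/4 = 0.6013 in²; R_n = 68 × 0.6013 × 6 × 1 = 245.3 kips → 0.75 × 245.3 = 184 kips.
Bearing (1.2 l_c t F_u ≤ 2.4 d t F_u): upper limit = 2.4·0.875·0.75·65 = 102.4 kips.
  Edge l_c = 1.25 − 0.9375/2 = 0.7812 → r_n = 45.7 kips; interior l_c = 2.5 − 0.9375 = 1.562 → r_n = 91.41 kips.
  R_n,bearing = 2·45.7 + 4·91.41 = 457 kips → 0.75 × 457 = 343 kips.
Bolt shear governs: 184 kips.

184 kips (bolt shear governs)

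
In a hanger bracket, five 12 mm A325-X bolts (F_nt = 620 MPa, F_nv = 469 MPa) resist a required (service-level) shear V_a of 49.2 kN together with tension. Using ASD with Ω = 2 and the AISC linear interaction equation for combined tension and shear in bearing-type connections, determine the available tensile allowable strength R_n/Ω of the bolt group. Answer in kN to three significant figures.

163 kN

A_b = π·12²/4 = 113.1 mm²; f_rv = 49.2 × 1000 / (5 × 113.1) = 87 MPa.
F'_nt = 1.3 F_nt − (Ω F_nt / F_nv) f_rv = 1.3·620 − (2·620/469)·87 = 576 MPa, capped at F_nt → F'_nt = 576 MPa.
R_n = F'_nt · A_b · n = 576 × 113.1 × 5 / 1000 = 325.7 kN.
Allowable strength R_n/Ω = 325.7 / 2 = 163 kN.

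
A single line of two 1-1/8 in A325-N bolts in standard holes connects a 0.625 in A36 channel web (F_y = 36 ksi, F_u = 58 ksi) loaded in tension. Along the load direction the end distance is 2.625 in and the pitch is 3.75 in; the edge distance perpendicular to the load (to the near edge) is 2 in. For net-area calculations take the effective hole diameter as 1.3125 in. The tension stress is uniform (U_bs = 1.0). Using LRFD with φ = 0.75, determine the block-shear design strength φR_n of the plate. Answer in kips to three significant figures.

Shear plane L_v = 2.625 + 1·3.75 = 6.375 in; A_gv = 6.375 × 0.625 = 3.984 in².
A_nv = (6.375 − 1.5·1.3125) × 0.625 = 2.754 in².
A_nt = (2 − 0.5·1.3125) × 0.625 = 0.8398 in².
0.6 F_u A_nv = 95.84 kips; 0.6 F_y A_gv = 86.06 kips → shear yielding governs the shear term.
R_n = 86.06 + 1.0 × 58 × 0.8398 = 134.8 kips.
Design strength φR_n = 0.75 × 134.8 = 101 kips.

101 kips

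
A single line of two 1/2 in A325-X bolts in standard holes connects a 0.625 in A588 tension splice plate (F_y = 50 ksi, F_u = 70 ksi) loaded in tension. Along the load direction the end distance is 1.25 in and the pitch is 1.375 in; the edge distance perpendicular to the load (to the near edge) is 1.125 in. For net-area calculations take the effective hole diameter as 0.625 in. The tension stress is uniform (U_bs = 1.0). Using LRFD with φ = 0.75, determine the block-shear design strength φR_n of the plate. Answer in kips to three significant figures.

Shear plane L_v = 1.25 + 1·1.375 = 2.625 in; A_gv = 2.625 × 0.625 = 1.641 in².
A_nv = (2.625 − 1.5·0.625) × 0.625 = 1.055 in².
A_nt = (1.125 − 0.5·0.625) × 0.625 = 0.5078 in².
0.6 F_u A_nv = 44.3 kips; 0.6 F_y A_gv = 49.22 kips → shear rupture governs the shear term.
R_n = 44.3 + 1.0 × 70 × 0.5078 = 79.84 kips.
Design strength φR_n = 0.75 × 79.84 = 59.9 kips.

59.9 kips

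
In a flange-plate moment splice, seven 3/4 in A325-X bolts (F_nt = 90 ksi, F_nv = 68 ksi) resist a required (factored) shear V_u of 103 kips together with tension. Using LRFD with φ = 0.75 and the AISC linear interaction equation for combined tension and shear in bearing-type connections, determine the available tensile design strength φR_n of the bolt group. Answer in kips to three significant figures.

135 kips

A_b = π·0.75²/4 = 0.4418 in²; f_rv = 103 / (7 × 0.4418) = 33.31 ksi.
F'_nt = 1.3 F_nt − (F_nt / φF_nv) f_rv = 1.3·90 − (90/(0.75·68))·33.31 = 58.22 ksi, capped at F_nt → F'_nt = 58.22 ksi.
R_n = F'_nt · A_b · n = 58.22 × 0.4418 × 7 = 180.1 kips.
Design strength φR_n = 0.75 × 180.1 = 135 kips.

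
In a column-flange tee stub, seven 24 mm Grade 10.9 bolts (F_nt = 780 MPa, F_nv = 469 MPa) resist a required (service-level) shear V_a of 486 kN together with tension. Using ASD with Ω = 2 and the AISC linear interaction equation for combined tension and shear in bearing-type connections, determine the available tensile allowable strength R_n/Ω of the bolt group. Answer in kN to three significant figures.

A_b = π·24²/4 = 452.4 mm²; f_rv = 486 × 1000 / (7 × 452.4) = 153.5 MPa.
F'_nt = 1.3 F_nt − (Ω F_nt / F_nv) f_rv = 1.3·780 − (2·780/469)·153.5 = 503.5 MPa, capped at F_nt → F'_nt = 503.5 MPa.
R_n = F'_nt · A_b · n = 503.5 × 452.4 × 7 / 1000 = 1595 kN.
Allowable strength R_n/Ω = 1595 / 2 = 797 kN.

797 kN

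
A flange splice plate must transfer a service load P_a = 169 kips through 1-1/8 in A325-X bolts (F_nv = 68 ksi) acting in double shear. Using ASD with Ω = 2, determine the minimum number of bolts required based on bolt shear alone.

A_b = π·1.125²/4 = 0.994 in².
Per-bolt allowable strength R_n/Ω = 68 × 0.994 × 2 / 2 = 67.59 kips.
n ≥ 169 / 67.59 = 2.5 → use 3 bolts.

3 bolts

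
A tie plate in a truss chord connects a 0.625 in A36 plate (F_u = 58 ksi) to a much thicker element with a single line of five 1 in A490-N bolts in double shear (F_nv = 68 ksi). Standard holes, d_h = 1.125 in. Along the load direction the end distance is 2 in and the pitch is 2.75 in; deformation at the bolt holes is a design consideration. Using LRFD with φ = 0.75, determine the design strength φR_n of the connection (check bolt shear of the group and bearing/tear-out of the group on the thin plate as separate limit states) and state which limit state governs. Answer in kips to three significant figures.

Bolt shear: A_b = π·1²/4 = 0.7854 in²; R_n = 68 × 0.7854 × 5 × 2 = 534.1 kips → 0.75 × 534.1 = 401 kips.
Bearing (1.2 l_c t F_u ≤ 2.4 d t F_u): upper limit = 2.4·1·0.625·58 = 87 kips.
  Edge l_c = 2 − 1.125/2 = 1.438 → r_n = 62.53 kips; interior l_c = 2.75 − 1.125 = 1.625 → r_n = 70.69 kips.
  R_n,bearing = 1·62.53 + 4·70.69 = 345.3 kips → 0.75 × 345.3 = 259 kips.
Bearing governs: 259 kips.

259 kips (bearing governs)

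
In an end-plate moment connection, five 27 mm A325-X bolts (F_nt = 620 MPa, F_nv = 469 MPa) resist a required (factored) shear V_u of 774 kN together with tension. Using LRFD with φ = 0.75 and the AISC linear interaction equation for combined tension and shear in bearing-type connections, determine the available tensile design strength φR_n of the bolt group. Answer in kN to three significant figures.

A_b = π·27²/4 = 572.6 mm²; f_rv = 774 × 1000 / (5 × 572.6) = 270.4 MPa.
F'_nt = 1.3 F_nt − (F_nt / φF_nv) f_rv = 1.3·620 − (620/(0.75·469))·270.4 = 329.4 MPa, capped at F_nt → F'_nt = 329.4 MPa.
R_n = F'_nt · A_b · n = 329.4 × 572.6 × 5 / 1000 = 943.1 kN.
Design strength φR_n = 0.75 × 943.1 = 707 kN.

707 kN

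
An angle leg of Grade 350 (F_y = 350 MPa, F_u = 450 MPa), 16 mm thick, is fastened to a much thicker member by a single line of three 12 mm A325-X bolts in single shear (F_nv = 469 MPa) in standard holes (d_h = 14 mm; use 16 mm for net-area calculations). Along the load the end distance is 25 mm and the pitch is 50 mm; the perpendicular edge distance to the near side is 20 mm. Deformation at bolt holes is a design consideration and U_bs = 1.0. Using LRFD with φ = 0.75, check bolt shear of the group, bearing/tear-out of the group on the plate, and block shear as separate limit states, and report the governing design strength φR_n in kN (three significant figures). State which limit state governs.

119 kN (bolt shear governs)

Bolt shear: A_b = π·12²/4 = 113.1 mm²; R_n = 469 × 113.1 × 3 × 1 / 1000 = 159.1 kN → 0.75 × 159.1 = 119 kN.
Bearing: edge l_c = 18, r_n = 155.5 kN; interior l_c = 36, r_n = 207.4 kN; R_n = 155.5 + 2·207.4 = 570.2 kN → 428 kN.
Block shear: A_gv = 2000, A_nv = 1360, A_nt = 192 mm²; R_n = min(0.6F_uA_nv, 0.6F_yA_gv) + U_bs·F_u·A_nt = 453.6 kN → 340 kN.
Bolt shear governs: 119 kN.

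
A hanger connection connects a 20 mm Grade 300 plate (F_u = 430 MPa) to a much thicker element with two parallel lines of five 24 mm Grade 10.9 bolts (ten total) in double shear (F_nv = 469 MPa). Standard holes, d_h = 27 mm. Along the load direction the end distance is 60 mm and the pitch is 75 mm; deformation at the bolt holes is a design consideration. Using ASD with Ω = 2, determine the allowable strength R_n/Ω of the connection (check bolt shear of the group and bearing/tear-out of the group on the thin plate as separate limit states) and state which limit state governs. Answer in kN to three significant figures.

Bolt shear: A_b = π·24²/4 = 452.4 mm²; R_n = 469 × 452.4 × 10 × 2 / 1000 = 4243 kN → 4243 / 2 = 2120 kN.
Bearing (1.2 l_c t F_u ≤ 2.4 d t F_u): upper limit = 2.4·24·20·430 / 1000 = 495.4 kN.
  Edge l_c = 60 − 27/2 = 46.5 → r_n = 479.9 kN; interior l_c = 75 − 27 = 48 → r_n = 495.4 kN.
  R_n,bearing = 2·479.9 + 8·495.4 = 4923 kN → 4923 / 2 = 2460 kN.
Bolt shear governs: 2120 kN.

2120 kN (bolt shear governs)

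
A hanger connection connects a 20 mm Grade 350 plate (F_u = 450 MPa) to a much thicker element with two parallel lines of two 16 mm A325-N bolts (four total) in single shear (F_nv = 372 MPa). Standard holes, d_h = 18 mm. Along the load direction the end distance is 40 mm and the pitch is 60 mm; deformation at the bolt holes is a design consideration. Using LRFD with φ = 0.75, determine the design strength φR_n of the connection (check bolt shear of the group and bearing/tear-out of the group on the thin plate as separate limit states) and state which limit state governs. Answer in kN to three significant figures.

Bolt shear: A_b = π·16²/4 = 201.1 mm²; R_n = 372 × 201.1 × 4 × 1 / 1000 = 299.2 kN → 0.75 × 299.2 = 224 kN.
Bearing (1.2 l_c t F_u ≤ 2.4 d t F_u): upper limit = 2.4·16·20·450 / 1000 = 345.6 kN.
  Edge l_c = 40 − 18/2 = 31 → r_n = 334.8 kN; interior l_c = 60 − 18 = 42 → r_n = 345.6 kN.
  R_n,bearing = 2·334.8 + 2·345.6 = 1361 kN → 0.75 × 1361 = 1020 kN.
Bolt shear governs: 224 kN.

224 kN (bolt shear governs)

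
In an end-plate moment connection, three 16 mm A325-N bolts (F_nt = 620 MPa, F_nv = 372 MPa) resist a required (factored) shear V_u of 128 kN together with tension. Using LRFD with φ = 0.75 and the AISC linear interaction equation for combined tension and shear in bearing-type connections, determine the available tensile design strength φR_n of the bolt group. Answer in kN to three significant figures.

151 kN

A_b = π·16²/4 = 201.1 mm²; f_rv = 128 × 1000 / (3 × 201.1) = 212.2 MPa.
F'_nt = 1.3 F_nt − (F_nt / φF_nv) f_rv = 1.3·620 − (620/(0.75·372))·212.2 = 334.4 MPa, capped at F_nt → F'_nt = 334.4 MPa.
R_n = F'_nt · A_b · n = 334.4 × 201.1 × 3 / 1000 = 201.7 kN.
Design strength φR_n = 0.75 × 201.7 = 151 kN.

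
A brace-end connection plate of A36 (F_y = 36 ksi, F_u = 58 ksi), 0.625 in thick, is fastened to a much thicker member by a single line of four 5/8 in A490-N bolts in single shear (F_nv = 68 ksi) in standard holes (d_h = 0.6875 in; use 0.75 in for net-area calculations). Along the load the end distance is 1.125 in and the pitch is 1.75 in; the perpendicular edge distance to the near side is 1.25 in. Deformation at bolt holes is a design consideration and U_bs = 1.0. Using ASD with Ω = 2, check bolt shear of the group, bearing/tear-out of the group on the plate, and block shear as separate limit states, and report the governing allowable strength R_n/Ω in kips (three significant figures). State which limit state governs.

Bolt shear: A_b = π·0.625²/4 = 0.3068 in²; R_n = 68 × 0.3068 × 4 × 1 = 83.45 kips → 83.45 / 2 = 41.7 kips.
Bearing: edge l_c = 0.7812, r_n = 33.98 kips; interior l_c = 1.062, r_n = 46.22 kips; R_n = 33.98 + 3·46.22 = 172.6 kips → 86.3 kips.
Block shear: A_gv = 3.984, A_nv = 2.344, A_nt = 0.5469 in²; R_n = min(0.6F_uA_nv, 0.6F_yA_gv) + U_bs·F_u·A_nt = 113.3 kips → 56.6 kips.
Bolt shear governs: 41.7 kips.

41.7 kips (bolt shear governs)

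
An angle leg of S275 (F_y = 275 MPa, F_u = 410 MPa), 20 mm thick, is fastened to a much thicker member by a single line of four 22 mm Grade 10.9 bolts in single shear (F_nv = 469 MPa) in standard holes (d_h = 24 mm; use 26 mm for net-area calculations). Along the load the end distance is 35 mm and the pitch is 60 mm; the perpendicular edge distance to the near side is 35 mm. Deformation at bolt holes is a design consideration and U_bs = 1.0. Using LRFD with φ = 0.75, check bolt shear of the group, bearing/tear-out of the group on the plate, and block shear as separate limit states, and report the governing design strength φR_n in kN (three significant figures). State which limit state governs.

535 kN (bolt shear governs)

Bolt shear: A_b = π·22²/4 = 380.1 mm²; R_n = 469 × 380.1 × 4 × 1 / 1000 = 713.1 kN → 0.75 × 713.1 = 535 kN.
Bearing: edge l_c = 23, r_n = 226.3 kN; interior l_c = 36, r_n = 354.2 kN; R_n = 226.3 + 3·354.2 = 1289 kN → 967 kN.
Block shear: A_gv = 4300, A_nv = 2480, A_nt = 440 mm²; R_n = min(0.6F_uA_nv, 0.6F_yA_gv) + U_bs·F_u·A_nt = 790.5 kN → 593 kN.
Bolt shear governs: 535 kN.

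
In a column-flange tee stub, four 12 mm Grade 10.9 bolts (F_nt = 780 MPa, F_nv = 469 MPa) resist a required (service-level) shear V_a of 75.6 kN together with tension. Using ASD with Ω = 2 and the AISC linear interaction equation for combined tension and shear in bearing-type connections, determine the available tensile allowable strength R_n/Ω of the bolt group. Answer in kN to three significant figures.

104 kN

A_b = π·12²/4 = 113.1 mm²; f_rv = 75.6 × 1000 / (4 × 113.1) = 167.1 MPa.
F'_nt = 1.3 F_nt − (Ω F_nt / F_nv) f_rv = 1.3·780 − (2·780/469)·167.1 = 458.1 MPa, capped at F_nt → F'_nt = 458.1 MPa.
R_n = F'_nt · A_b · n = 458.1 × 113.1 × 4 / 1000 = 207.3 kN.
Allowable strength R_n/Ω = 207.3 / 2 = 104 kN.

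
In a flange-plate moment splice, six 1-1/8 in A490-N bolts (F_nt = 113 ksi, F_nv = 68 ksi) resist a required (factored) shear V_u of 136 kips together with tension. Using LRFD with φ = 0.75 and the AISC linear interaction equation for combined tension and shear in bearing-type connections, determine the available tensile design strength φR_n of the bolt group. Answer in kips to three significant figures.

A_b = π·1.125²/4 = 0.994 in²; f_rv = 136 / (6 × 0.994) = 22.8 ksi.
F'_nt = 1.3 F_nt − (F_nt / φF_nv) f_rv = 1.3·113 − (113/(0.75·68))·22.8 = 96.38 ksi, capped at F_nt → F'_nt = 96.38 ksi.
R_n = F'_nt · A_b · n = 96.38 × 0.994 × 6 = 574.8 kips.
Design strength φR_n = 0.75 × 574.8 = 431 kips.

431 kips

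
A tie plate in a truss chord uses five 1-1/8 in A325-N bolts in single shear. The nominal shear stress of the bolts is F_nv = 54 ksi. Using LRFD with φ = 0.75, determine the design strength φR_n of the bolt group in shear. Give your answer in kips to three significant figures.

201 kips

A_b = π × 1.125² / 4 = 0.994 in².
R_n = F_nv · A_b · n · n_s = 54 × 0.994 × 5 × 1 = 268.4 kips.
Design strength φR_n = 0.75 × 268.4 = 201 kips.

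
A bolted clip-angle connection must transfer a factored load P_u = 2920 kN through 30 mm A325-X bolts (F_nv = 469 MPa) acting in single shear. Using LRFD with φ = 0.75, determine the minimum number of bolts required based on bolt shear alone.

A_b = π·30²/4 = 706.9 mm².
Per-bolt design strength φR_n = 0.75 × 469 × 706.9 × 1 / 1000 = 248.6 kN.
n ≥ 2920 / 248.6 = 11.74 → use 12 bolts.

12 bolts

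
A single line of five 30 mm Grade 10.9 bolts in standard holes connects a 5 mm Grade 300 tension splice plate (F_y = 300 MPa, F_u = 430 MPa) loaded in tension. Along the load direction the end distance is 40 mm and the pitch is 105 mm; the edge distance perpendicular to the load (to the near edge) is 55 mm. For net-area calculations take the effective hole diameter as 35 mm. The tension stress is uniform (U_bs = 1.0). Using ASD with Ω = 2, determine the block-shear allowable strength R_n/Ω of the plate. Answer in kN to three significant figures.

Shear plane L_v = 40 + 4·105 = 460 mm; A_gv = 460 × 5 = 2300 mm².
A_nv = (460 − 4.5·35) × 5 = 1512 mm².
A_nt = (55 − 0.5·35) × 5 = 187.5 mm².
0.6 F_u A_nv = 390.2 kN; 0.6 F_y A_gv = 414 kN → shear rupture governs the shear term.
R_n = 390.2 + 1.0 × 430 × 187.5 / 1000 = 470.9 kN.
Allowable strength R_n/Ω = 470.9 / 2 = 235 kN.

235 kN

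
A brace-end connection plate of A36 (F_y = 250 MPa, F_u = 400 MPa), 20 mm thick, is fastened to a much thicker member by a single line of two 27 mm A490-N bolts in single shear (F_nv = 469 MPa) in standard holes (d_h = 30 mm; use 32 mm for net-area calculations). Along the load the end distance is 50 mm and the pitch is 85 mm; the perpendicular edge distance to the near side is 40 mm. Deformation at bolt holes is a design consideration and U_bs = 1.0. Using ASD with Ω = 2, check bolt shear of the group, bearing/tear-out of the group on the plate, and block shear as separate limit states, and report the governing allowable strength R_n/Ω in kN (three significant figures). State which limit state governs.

Bolt shear: A_b = π·27²/4 = 572.6 mm²; R_n = 469 × 572.6 × 2 × 1 / 1000 = 537.1 kN → 537.1 / 2 = 269 kN.
Bearing: edge l_c = 35, r_n = 336 kN; interior l_c = 55, r_n = 518.4 kN; R_n = 336 + 1·518.4 = 854.4 kN → 427 kN.
Block shear: A_gv = 2700, A_nv = 1740, A_nt = 480 mm²; R_n = min(0.6F_uA_nv, 0.6F_yA_gv) + U_bs·F_u·A_nt = 597 kN → 298 kN.
Bolt shear governs: 269 kN.

269 kN (bolt shear governs)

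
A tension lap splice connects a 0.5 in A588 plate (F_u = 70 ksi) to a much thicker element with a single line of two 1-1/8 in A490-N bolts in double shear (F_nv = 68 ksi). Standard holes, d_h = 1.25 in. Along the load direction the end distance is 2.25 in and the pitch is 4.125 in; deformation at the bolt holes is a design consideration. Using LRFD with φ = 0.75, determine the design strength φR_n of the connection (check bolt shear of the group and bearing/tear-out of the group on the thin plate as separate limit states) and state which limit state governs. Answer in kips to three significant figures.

Bolt shear: A_b = π·1.125²/4 = 0.994 in²; R_n = 68 × 0.994 × 2 × 2 = 270.4 kips → 0.75 × 270.4 = 203 kips.
Bearing (1.2 l_c t F_u ≤ 2.4 d t F_u): upper limit = 2.4·1.125·0.5·70 = 94.5 kips.
  Edge l_c = 2.25 − 1.25/2 = 1.625 → r_n = 68.25 kips; interior l_c = 4.125 − 1.25 = 2.875 → r_n = 94.5 kips.
  R_n,bearing = 1·68.25 + 1·94.5 = 162.8 kips → 0.75 × 162.8 = 122 kips.
Bearing governs: 122 kips.

122 kips (bearing governs)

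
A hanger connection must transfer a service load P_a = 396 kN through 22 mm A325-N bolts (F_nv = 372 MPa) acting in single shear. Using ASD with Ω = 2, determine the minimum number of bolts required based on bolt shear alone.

6 bolts

A_b = π·22²/4 = 380.1 mm².
Per-bolt allowable strength R_n/Ω = 372 × 380.1 × 1 / 1000 / 2 = 70.7 kN.
n ≥ 396 / 70.7 = 5.601 → use 6 bolts.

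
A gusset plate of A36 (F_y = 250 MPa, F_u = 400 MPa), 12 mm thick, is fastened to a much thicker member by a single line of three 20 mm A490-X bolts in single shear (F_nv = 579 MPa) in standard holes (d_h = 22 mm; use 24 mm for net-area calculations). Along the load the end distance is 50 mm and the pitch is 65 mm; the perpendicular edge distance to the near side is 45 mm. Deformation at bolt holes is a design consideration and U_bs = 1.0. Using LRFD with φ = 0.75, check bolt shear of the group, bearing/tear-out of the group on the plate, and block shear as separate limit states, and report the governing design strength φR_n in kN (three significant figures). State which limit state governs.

Bolt shear: A_b = π·20²/4 = 314.2 mm²; R_n = 579 × 314.2 × 3 × 1 / 1000 = 545.7 kN → 0.75 × 545.7 = 409 kN.
Bearing: edge l_c = 39, r_n = 224.6 kN; interior l_c = 43, r_n = 230.4 kN; R_n = 224.6 + 2·230.4 = 685.4 kN → 514 kN.
Block shear: A_gv = 2160, A_nv = 1440, A_nt = 396 mm²; R_n = min(0.6F_uA_nv, 0.6F_yA_gv) + U_bs·F_u·A_nt = 482.4 kN → 362 kN.
Block shear governs: 362 kN.

362 kN (block shear governs)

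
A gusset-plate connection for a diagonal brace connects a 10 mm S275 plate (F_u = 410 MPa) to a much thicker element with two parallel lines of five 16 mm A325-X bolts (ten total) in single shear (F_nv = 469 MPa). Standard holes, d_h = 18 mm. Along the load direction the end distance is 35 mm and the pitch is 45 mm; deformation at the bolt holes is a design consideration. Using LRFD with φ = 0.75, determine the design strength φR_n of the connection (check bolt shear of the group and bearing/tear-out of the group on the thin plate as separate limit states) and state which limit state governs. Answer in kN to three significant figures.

Bolt shear: A_b = π·16²/4 = 201.1 mm²; R_n = 469 × 201.1 × 10 × 1 / 1000 = 943 kN → 0.75 × 943 = 707 kN.
Bearing (1.2 l_c t F_u ≤ 2.4 d t F_u): upper limit = 2.4·16·10·410 / 1000 = 157.4 kN.
  Edge l_c = 35 − 18/2 = 26 → r_n = 127.9 kN; interior l_c = 45 − 18 = 27 → r_n = 132.8 kN.
  R_n,bearing = 2·127.9 + 8·132.8 = 1319 kN → 0.75 × 1319 = 989 kN.
Bolt shear governs: 707 kN.

707 kN (bolt shear governs)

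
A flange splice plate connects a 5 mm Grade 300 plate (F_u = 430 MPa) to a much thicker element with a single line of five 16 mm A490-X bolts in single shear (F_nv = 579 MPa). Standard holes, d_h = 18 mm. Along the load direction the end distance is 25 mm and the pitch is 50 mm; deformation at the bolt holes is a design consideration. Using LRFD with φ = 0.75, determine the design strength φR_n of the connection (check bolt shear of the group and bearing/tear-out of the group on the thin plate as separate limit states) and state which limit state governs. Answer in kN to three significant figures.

279 kN (bearing governs)

Bolt shear: A_b = π·16²/4 = 201.1 mm²; R_n = 579 × 201.1 × 5 × 1 / 1000 = 582.1 kN → 0.75 × 582.1 = 437 kN.
Bearing (1.2 l_c t F_u ≤ 2.4 d t F_u): upper limit = 2.4·16·5·430 / 1000 = 82.56 kN.
  Edge l_c = 25 − 18/2 = 16 → r_n = 41.28 kN; interior l_c = 50 − 18 = 32 → r_n = 82.56 kN.
  R_n,bearing = 1·41.28 + 4·82.56 = 371.5 kN → 0.75 × 371.5 = 279 kN.
Bearing governs: 279 kN.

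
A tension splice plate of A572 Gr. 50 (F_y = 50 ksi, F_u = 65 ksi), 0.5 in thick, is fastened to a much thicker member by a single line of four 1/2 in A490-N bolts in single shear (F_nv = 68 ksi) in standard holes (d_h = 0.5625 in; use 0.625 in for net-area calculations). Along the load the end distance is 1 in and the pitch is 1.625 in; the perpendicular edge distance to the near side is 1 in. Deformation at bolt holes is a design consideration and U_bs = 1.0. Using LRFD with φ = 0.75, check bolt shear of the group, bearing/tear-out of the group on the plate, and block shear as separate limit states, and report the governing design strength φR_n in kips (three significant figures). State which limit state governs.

Bolt shear: A_b = π·0.5²/4 = 0.1963 in²; R_n = 68 × 0.1963 × 4 × 1 = 53.41 kips → 0.75 × 53.41 = 40.1 kips.
Bearing: edge l_c = 0.7188, r_n = 28.03 kips; interior l_c = 1.062, r_n = 39 kips; R_n = 28.03 + 3·39 = 145 kips → 109 kips.
Block shear: A_gv = 2.938, A_nv = 1.844, A_nt = 0.3438 in²; R_n = min(0.6F_uA_nv, 0.6F_yA_gv) + U_bs·F_u·A_nt = 94.25 kips → 70.7 kips.
Bolt shear governs: 40.1 kips.

40.1 kips (bolt shear governs)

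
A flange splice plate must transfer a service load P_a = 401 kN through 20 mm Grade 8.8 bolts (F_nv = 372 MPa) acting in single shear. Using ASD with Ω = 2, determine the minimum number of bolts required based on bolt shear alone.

7 bolts

A_b = π·20²/4 = 314.2 mm².
Per-bolt allowable strength R_n/Ω = 372 × 314.2 × 1 / 1000 / 2 = 58.43 kN.
n ≥ 401 / 58.43 = 6.862 → use 7 bolts.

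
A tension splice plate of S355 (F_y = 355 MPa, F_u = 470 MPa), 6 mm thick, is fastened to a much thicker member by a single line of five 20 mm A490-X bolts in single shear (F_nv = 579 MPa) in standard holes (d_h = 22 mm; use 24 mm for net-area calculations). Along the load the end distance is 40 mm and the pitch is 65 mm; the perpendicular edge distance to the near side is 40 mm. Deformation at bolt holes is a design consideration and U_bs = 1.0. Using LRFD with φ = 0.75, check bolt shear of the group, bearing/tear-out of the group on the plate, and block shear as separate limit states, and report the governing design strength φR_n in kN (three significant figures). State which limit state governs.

Bolt shear: A_b = π·20²/4 = 314.2 mm²; R_n = 579 × 314.2 × 5 × 1 / 1000 = 909.5 kN → 0.75 × 909.5 = 682 kN.
Bearing: edge l_c = 29, r_n = 98.14 kN; interior l_c = 43, r_n = 135.4 kN; R_n = 98.14 + 4·135.4 = 639.6 kN → 480 kN.
Block shear: A_gv = 1800, A_nv = 1152, A_nt = 168 mm²; R_n = min(0.6F_uA_nv, 0.6F_yA_gv) + U_bs·F_u·A_nt = 403.8 kN → 303 kN.
Block shear governs: 303 kN.

303 kN (block shear governs)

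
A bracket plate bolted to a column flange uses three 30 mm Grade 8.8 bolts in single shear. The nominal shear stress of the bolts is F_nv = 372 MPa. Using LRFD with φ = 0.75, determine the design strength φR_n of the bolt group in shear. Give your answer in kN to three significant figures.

592 kN

A_b = π × 30² / 4 = 706.9 mm².
R_n = F_nv · A_b · n · n_s = 372 × 706.9 × 3 × 1 / 1000 = 788.9 kN.
Design strength φR_n = 0.75 × 788.9 = 592 kN.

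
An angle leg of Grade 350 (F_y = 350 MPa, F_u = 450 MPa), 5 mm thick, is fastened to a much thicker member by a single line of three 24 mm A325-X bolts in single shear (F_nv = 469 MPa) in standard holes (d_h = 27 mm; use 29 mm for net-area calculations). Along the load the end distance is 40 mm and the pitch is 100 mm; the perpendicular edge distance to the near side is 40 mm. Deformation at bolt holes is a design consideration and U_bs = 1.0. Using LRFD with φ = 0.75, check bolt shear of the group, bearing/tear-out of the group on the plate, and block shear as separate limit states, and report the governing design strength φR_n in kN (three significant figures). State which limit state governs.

213 kN (block shear governs)

Bolt shear: A_b = π·24²/4 = 452.4 mm²; R_n = 469 × 452.4 × 3 × 1 / 1000 = 636.5 kN → 0.75 × 636.5 = 477 kN.
Bearing: edge l_c = 26.5, r_n = 71.55 kN; interior l_c = 73, r_n = 129.6 kN; R_n = 71.55 + 2·129.6 = 330.8 kN → 248 kN.
Block shear: A_gv = 1200, A_nv = 837.5, A_nt = 127.5 mm²; R_n = min(0.6F_uA_nv, 0.6F_yA_gv) + U_bs·F_u·A_nt = 283.5 kN → 213 kN.
Block shear governs: 213 kN.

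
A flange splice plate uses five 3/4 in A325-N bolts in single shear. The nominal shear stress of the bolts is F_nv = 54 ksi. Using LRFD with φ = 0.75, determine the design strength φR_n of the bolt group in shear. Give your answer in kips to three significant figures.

89.5 kips

A_b = π × 0.75² / 4 = 0.4418 in².
R_n = F_nv · A_b · n · n_s = 54 × 0.4418 × 5 × 1 = 119.3 kips.
Design strength φR_n = 0.75 × 119.3 = 89.5 kips.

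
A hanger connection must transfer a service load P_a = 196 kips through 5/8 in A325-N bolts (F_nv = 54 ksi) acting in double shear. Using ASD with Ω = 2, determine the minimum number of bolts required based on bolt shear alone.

A_b = π·0.625²/4 = 0.3068 in².
Per-bolt allowable strength R_n/Ω = 54 × 0.3068 × 2 / 2 = 16.57 kips.
n ≥ 196 / 16.57 = 11.83 → use 12 bolts.

12 bolts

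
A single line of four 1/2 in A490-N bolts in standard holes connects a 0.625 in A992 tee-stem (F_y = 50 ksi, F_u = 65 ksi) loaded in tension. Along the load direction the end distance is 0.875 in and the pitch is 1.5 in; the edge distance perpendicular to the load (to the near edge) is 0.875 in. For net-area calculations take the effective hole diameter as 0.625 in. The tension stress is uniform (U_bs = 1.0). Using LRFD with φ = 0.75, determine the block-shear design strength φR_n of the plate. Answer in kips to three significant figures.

Shear plane L_v = 0.875 + 3·1.5 = 5.375 in; A_gv = 5.375 × 0.625 = 3.359 in².
A_nv = (5.375 − 3.5·0.625) × 0.625 = 1.992 in².
A_nt = (0.875 − 0.5·0.625) × 0.625 = 0.3516 in².
0.6 F_u A_nv = 77.7 kips; 0.6 F_y A_gv = 100.8 kips → shear rupture governs the shear term.
R_n = 77.7 + 1.0 × 65 × 0.3516 = 100.5 kips.
Design strength φR_n = 0.75 × 100.5 = 75.4 kips.

75.4 kips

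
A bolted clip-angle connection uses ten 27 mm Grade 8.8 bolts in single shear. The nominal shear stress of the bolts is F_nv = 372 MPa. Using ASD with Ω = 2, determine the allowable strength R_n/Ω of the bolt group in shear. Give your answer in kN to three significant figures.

A_b = π × 27² / 4 = 572.6 mm².
R_n = F_nv · A_b · n · n_s = 372 × 572.6 × 10 × 1 / 1000 = 2130 kN.
Allowable strength R_n/Ω = 2130 / 2 = 1060 kN.

1060 kN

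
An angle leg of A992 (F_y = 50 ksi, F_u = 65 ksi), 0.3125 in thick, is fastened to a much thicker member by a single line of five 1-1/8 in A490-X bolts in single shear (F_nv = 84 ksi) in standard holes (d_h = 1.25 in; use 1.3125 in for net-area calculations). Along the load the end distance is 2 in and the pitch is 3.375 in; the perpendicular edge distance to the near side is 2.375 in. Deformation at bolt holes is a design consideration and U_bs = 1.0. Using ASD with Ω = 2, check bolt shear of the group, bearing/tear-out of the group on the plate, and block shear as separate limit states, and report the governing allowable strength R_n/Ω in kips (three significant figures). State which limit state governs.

75.9 kips (block shear governs)

Bolt shear: A_b = π·1.125²/4 = 0.994 in²; R_n = 84 × 0.994 × 5 × 1 = 417.5 kips → 417.5 / 2 = 209 kips.
Bearing: edge l_c = 1.375, r_n = 33.52 kips; interior l_c = 2.125, r_n = 51.8 kips; R_n = 33.52 + 4·51.8 = 240.7 kips → 120 kips.
Block shear: A_gv = 4.844, A_nv = 2.998, A_nt = 0.5371 in²; R_n = min(0.6F_uA_nv, 0.6F_yA_gv) + U_bs·F_u·A_nt = 151.8 kips → 75.9 kips.
Block shear governs: 75.9 kips.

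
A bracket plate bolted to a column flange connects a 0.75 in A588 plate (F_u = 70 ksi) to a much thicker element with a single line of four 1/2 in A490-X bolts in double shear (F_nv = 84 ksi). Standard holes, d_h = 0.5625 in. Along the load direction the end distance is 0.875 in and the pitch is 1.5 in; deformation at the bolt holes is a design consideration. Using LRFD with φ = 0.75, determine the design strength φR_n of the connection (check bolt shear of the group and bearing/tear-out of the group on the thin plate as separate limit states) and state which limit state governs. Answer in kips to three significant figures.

Bolt shear: A_b = π·0.5²/4 = 0.1963 in²; R_n = 84 × 0.1963 × 4 × 2 = 131.9 kips → 0.75 × 131.9 = 99 kips.
Bearing (1.2 l_c t F_u ≤ 2.4 d t F_u): upper limit = 2.4·0.5·0.75·70 = 63 kips.
  Edge l_c = 0.875 − 0.5625/2 = 0.5938 → r_n = 37.41 kips; interior l_c = 1.5 − 0.5625 = 0.9375 → r_n = 59.06 kips.
  R_n,bearing = 1·37.41 + 3·59.06 = 214.6 kips → 0.75 × 214.6 = 161 kips.
Bolt shear governs: 99 kips.

99 kips (bolt shear governs)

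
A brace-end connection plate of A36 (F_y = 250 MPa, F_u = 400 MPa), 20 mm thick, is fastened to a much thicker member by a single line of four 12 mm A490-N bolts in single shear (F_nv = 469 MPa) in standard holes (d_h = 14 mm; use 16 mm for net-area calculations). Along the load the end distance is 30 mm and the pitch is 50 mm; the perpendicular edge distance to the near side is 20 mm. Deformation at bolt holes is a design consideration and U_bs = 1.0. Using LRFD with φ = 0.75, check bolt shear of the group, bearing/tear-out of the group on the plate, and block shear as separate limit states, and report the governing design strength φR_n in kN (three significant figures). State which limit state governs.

Bolt shear: A_b = π·12²/4 = 113.1 mm²; R_n = 469 × 113.1 × 4 × 1 / 1000 = 212.2 kN → 0.75 × 212.2 = 159 kN.
Bearing: edge l_c = 23, r_n = 220.8 kN; interior l_c = 36, r_n = 230.4 kN; R_n = 220.8 + 3·230.4 = 912 kN → 684 kN.
Block shear: A_gv = 3600, A_nv = 2480, A_nt = 240 mm²; R_n = min(0.6F_uA_nv, 0.6F_yA_gv) + U_bs·F_u·A_nt = 636 kN → 477 kN.
Bolt shear governs: 159 kN.

159 kN (bolt shear governs)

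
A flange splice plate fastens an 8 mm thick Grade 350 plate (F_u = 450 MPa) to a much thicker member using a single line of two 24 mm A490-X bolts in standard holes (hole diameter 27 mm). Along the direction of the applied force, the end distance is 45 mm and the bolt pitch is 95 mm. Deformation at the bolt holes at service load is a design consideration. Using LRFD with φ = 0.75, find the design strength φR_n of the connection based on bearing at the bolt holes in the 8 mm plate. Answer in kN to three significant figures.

Per bolt r_n = 1.2 l_c t F_u ≤ 2.4 d t F_u; upper limit = 2.4 × 24 × 8 × 450 / 1000 = 207.4 kN.
Edge bolt: l_c = 45 − 27/2 = 31.5 mm → 1.2 × 31.5 × 8 × 450 / 1000 = 136.1 → r_n = 136.1 kN.
Interior bolts: l_c = 95 − 27 = 68 mm → 1.2 × 68 × 8 × 450 / 1000 = 293.8 → r_n = 207.4 kN.
R_n = 1 × 136.1 + 1 × 207.4 = 343.4 kN.
Design strength φR_n = 0.75 × 343.4 = 258 kN.

258 kN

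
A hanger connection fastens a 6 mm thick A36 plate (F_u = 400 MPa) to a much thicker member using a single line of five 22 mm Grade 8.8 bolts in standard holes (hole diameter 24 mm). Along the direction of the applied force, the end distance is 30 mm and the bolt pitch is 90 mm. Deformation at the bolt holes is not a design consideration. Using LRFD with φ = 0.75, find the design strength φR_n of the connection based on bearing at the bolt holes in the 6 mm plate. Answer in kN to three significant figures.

Per bolt r_n = 1.5 l_c t F_u ≤ 3.0 d t F_u; upper limit = 3.0 × 22 × 6 × 400 / 1000 = 158.4 kN.
Edge bolt: l_c = 30 − 24/2 = 18 mm → 1.5 × 18 × 6 × 400 / 1000 = 64.8 → r_n = 64.8 kN.
Interior bolts: l_c = 90 − 24 = 66 mm → 1.5 × 66 × 6 × 400 / 1000 = 237.6 → r_n = 158.4 kN.
R_n = 1 × 64.8 + 4 × 158.4 = 698.4 kN.
Design strength φR_n = 0.75 × 698.4 = 524 kN.

524 kN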